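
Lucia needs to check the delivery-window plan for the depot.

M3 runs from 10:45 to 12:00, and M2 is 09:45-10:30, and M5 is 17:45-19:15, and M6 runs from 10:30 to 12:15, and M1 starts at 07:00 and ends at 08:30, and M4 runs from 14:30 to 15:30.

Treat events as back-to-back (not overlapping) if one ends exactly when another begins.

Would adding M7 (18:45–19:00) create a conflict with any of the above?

M1: ends 08:30 at or before M7 starts 18:45 → clear.
M2: ends 10:30 at or before M7 starts 18:45 → clear.
M6: ends 12:15 at or before M7 starts 18:45 → clear.
M3: ends 12:00 at or before M7 starts 18:45 → clear.
M4: ends 15:30 at or before M7 starts 18:45 → clear.
M5: starts 17:45 before M7 ends 19:00, and ends 19:15 after M7 starts 18:45 → overlap.
M7 overlaps M5.

Yes — it overlaps M5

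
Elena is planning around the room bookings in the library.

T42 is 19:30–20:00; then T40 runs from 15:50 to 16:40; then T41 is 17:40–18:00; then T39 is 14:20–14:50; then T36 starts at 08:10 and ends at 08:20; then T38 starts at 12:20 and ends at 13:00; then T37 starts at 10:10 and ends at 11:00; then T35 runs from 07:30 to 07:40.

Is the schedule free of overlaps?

Yes

Sorted by start: T35, T36, T37, T38, T39, T40, T41, T42.
T36 starts after T35 ends — done with T35.
T37 starts after T36 ends — done with T36.
T38 starts after T37 ends — done with T37.
T39 starts after T38 ends — done with T38.
T40 starts after T39 ends — done with T39.
T41 starts after T40 ends — done with T40.
T42 starts after T41 ends.
Every pair is clear; the schedule has no overlaps.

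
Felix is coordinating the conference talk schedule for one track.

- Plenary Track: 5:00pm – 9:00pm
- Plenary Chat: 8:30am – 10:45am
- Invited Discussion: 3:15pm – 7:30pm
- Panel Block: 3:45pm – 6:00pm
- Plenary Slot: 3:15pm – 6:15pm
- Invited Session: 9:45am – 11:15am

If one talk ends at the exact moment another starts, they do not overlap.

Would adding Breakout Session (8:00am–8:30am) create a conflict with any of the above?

No — it doesn't clash with anything

Plenary Chat: starts 8:30am at or after Breakout Session ends 8:30am → clear.
Invited Session: starts 9:45am at or after Breakout Session ends 8:30am → clear.
Invited Discussion: starts 3:15pm at or after Breakout Session ends 8:30am → clear.
Plenary Slot: starts 3:15pm at or after Breakout Session ends 8:30am → clear.
Panel Block: starts 3:45pm at or after Breakout Session ends 8:30am → clear.
Plenary Track: starts 5:00pm at or after Breakout Session ends 8:30am → clear.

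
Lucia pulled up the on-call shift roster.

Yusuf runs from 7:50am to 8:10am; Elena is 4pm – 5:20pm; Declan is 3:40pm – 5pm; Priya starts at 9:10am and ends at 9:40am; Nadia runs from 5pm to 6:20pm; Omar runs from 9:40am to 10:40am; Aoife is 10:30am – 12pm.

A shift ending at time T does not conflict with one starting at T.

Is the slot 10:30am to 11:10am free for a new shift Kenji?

Yusuf: ends 8:10am at or before Kenji starts 10:30am → clear.
Priya: ends 9:40am at or before Kenji starts 10:30am → clear.
Omar: starts 9:40am before Kenji ends 11:10am, and ends 10:40am after Kenji starts 10:30am → overlap.
Aoife: starts 10:30am before Kenji ends 11:10am, and ends 12pm after Kenji starts 10:30am → overlap.
Declan: starts 3:40pm at or after Kenji ends 11:10am → clear.
Elena: starts 4pm at or after Kenji ends 11:10am → clear.
Nadia: starts 5pm at or after Kenji ends 11:10am → clear.
Kenji overlaps Aoife, Omar.

No — it overlaps Aoife, Omar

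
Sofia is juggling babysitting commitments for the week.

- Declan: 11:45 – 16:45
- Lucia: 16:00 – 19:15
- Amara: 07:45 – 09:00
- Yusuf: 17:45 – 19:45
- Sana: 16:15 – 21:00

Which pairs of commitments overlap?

Sorted by start: Amara, Declan, Lucia, Sana, Yusuf.
Declan starts after Amara ends, so nothing later overlaps Amara either.
Lucia starts before Declan ends → Declan and Lucia overlap.
Sana starts before Declan ends → Declan and Sana overlap.
Yusuf starts after Declan ends.
Sana starts before Lucia ends → Lucia and Sana overlap.
Yusuf starts before Lucia ends → Lucia and Yusuf overlap.
Yusuf starts before Sana ends → Sana and Yusuf overlap.

Declan & Lucia, Declan & Sana, Lucia & Sana, Lucia & Yusuf, Sana & Yusuf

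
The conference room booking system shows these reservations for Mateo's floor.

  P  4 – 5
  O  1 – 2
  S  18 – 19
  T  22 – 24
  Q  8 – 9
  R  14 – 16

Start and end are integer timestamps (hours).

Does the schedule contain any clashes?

No

Sorted by start: O, P, Q, R, S, T.
P starts after O ends — done with O.
Q starts after P ends — done with P.
R starts after Q ends — done with Q.
S starts after R ends — done with R.
T starts after S ends.
Every pair is clear; the schedule has no overlaps.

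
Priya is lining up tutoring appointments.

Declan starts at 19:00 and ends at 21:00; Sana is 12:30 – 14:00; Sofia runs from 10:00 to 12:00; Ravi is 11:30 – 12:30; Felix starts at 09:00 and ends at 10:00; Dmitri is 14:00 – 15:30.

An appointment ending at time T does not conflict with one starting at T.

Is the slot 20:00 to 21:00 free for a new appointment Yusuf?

Felix: ends 10:00 at or before Yusuf starts 20:00 → clear.
Sofia: ends 12:00 at or before Yusuf starts 20:00 → clear.
Ravi: ends 12:30 at or before Yusuf starts 20:00 → clear.
Sana: ends 14:00 at or before Yusuf starts 20:00 → clear.
Dmitri: ends 15:30 at or before Yusuf starts 20:00 → clear.
Declan: starts 19:00 before Yusuf ends 21:00, and ends 21:00 after Yusuf starts 20:00 → overlap.
Yusuf overlaps Declan.

No — it overlaps Declan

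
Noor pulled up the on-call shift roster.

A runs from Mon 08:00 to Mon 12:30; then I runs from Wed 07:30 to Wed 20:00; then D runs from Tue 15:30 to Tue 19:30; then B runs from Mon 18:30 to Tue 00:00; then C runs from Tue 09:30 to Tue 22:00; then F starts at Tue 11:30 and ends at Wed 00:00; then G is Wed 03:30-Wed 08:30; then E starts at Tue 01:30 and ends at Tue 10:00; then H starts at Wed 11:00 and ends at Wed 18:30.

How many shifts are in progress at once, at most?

3

Sweep the timeline, counting +1 at each start and −1 at each end (ends before starts at a tie):
Mon 08:00 start A → 1
Mon 12:30 end A → 0
Mon 18:30 start B → 1
Tue 00:00 end B → 0
Tue 01:30 start E → 1
Tue 09:30 start C → 2
Tue 10:00 end E → 1
Tue 11:30 start F → 2
Tue 15:30 start D → 3
Tue 19:30 end D → 2
Tue 22:00 end C → 1
Wed 00:00 end F → 0
Wed 03:30 start G → 1
Wed 07:30 start I → 2
Wed 08:30 end G → 1
Wed 11:00 start H → 2
Wed 18:30 end H → 1
Wed 20:00 end I → 0
Peak is 3, at Tue 15:30 (C, D, F).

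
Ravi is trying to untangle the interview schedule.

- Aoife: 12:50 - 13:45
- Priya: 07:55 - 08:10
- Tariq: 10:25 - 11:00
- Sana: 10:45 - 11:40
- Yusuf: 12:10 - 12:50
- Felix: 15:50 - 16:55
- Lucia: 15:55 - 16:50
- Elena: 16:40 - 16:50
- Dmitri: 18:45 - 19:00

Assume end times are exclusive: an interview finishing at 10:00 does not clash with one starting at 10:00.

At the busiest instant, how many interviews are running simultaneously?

Sweep the timeline, counting +1 at each start and −1 at each end (ends before starts at a tie):
07:55 start Priya → 1
08:10 end Priya → 0
10:25 start Tariq → 1
10:45 start Sana → 2
11:00 end Tariq → 1
11:40 end Sana → 0
12:10 start Yusuf → 1
12:50 end Yusuf → 0
12:50 start Aoife → 1
13:45 end Aoife → 0
15:50 start Felix → 1
15:55 start Lucia → 2
16:40 start Elena → 3
16:50 end Elena → 2
16:50 end Lucia → 1
16:55 end Felix → 0
18:45 start Dmitri → 1
19:00 end Dmitri → 0
Peak is 3, at 16:40 (Elena, Felix, Lucia).

3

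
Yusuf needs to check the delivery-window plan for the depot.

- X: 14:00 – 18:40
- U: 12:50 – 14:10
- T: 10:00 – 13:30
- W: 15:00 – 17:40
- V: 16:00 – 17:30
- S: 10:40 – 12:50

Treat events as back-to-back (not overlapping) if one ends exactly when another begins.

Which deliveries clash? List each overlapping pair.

Two intervals overlap when each starts before the other ends.
Sorted by start: T, S, U, X, W, V.
S starts before T ends → T and S overlap.
U starts before T ends → T and U overlap.
X starts after T ends; T is clear from here.
U starts exactly when S ends (back-to-back, no overlap); S is clear from here.
X starts before U ends → U and X overlap.
W starts after U ends; U is clear from here.
W starts before X ends → X and W overlap.
V starts before X ends → X and V overlap.
V starts before W ends → W and V overlap.

S & T, T & U, U & X, V & W, V & X, W & X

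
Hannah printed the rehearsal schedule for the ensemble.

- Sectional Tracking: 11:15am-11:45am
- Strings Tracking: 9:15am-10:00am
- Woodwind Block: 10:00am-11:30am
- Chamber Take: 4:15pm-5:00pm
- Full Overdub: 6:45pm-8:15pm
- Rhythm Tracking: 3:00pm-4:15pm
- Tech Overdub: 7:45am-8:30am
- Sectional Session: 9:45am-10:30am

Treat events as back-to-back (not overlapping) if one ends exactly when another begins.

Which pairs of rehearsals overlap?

Sectional Session & Strings Tracking, Sectional Session & Woodwind Block, Sectional Tracking & Woodwind Block

Check each pair: they overlap iff neither finishes before the other starts.
Sorted by start: Tech Overdub, Strings Tracking, Sectional Session, Woodwind Block, Sectional Tracking, Rhythm Tracking, Chamber Take, Full Overdub.
Strings Tracking starts after Tech Overdub ends — done with Tech Overdub.
Sectional Session starts before Strings Tracking ends → Strings Tracking and Sectional Session overlap.
Woodwind Block starts exactly when Strings Tracking ends (back-to-back, no overlap) — done with Strings Tracking.
Woodwind Block starts before Sectional Session ends → Sectional Session and Woodwind Block overlap.
Sectional Tracking starts after Sectional Session ends — done with Sectional Session.
Sectional Tracking starts before Woodwind Block ends → Woodwind Block and Sectional Tracking overlap.
Rhythm Tracking starts after Woodwind Block ends — done with Woodwind Block.
Rhythm Tracking starts after Sectional Tracking ends — done with Sectional Tracking.
Chamber Take starts exactly when Rhythm Tracking ends (back-to-back, no overlap) — done with Rhythm Tracking.
Full Overdub starts after Chamber Take ends.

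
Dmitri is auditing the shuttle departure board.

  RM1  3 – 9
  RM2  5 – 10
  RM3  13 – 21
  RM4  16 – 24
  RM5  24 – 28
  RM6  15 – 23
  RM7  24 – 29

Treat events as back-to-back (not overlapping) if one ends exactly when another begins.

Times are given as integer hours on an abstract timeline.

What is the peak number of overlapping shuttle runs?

Walk through starts and ends in time order (an end at T is processed before a start at T):
3 start RM1 → 1
5 start RM2 → 2
9 end RM1 → 1
10 end RM2 → 0
13 start RM3 → 1
15 start RM6 → 2
16 start RM4 → 3
21 end RM3 → 2
23 end RM6 → 1
24 end RM4 → 0
24 start RM5 → 1
24 start RM7 → 2
28 end RM5 → 1
29 end RM7 → 0
Peak is 3, at 16 (RM3, RM4, RM6).

3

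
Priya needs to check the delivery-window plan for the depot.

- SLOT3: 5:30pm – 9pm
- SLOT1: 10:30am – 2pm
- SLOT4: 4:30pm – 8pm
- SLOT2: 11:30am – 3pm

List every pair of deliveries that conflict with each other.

SLOT1 & SLOT2, SLOT3 & SLOT4

Sorted by start: SLOT1, SLOT2, SLOT4, SLOT3.
SLOT2 starts before SLOT1 ends → SLOT1 and SLOT2 overlap.
SLOT4 starts after SLOT1 ends — done with SLOT1.
SLOT4 starts after SLOT2 ends — done with SLOT2.
SLOT3 starts before SLOT4 ends → SLOT4 and SLOT3 overlap.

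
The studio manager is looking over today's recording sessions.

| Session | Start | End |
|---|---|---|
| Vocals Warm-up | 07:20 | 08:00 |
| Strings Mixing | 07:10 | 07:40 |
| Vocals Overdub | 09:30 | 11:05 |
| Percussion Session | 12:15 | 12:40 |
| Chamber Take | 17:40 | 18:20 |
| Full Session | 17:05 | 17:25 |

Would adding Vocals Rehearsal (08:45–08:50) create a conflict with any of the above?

No — it doesn't clash with anything

Strings Mixing: ends 07:40 at or before Vocals Rehearsal starts 08:45 → clear.
Vocals Warm-up: ends 08:00 at or before Vocals Rehearsal starts 08:45 → clear.
Vocals Overdub: starts 09:30 at or after Vocals Rehearsal ends 08:50 → clear.
Percussion Session: starts 12:15 at or after Vocals Rehearsal ends 08:50 → clear.
Full Session: starts 17:05 at or after Vocals Rehearsal ends 08:50 → clear.
Chamber Take: starts 17:40 at or after Vocals Rehearsal ends 08:50 → clear.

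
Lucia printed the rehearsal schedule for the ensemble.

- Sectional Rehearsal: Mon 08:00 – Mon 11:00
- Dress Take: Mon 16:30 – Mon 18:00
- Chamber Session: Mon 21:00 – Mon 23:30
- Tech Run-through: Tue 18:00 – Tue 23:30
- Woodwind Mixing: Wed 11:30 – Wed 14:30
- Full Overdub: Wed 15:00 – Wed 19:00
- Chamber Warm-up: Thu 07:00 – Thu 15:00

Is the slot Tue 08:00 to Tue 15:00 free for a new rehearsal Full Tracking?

Yes — the slot is free

Sectional Rehearsal: ends Mon 11:00 at or before Full Tracking starts Tue 08:00 → clear.
Dress Take: ends Mon 18:00 at or before Full Tracking starts Tue 08:00 → clear.
Chamber Session: ends Mon 23:30 at or before Full Tracking starts Tue 08:00 → clear.
Tech Run-through: starts Tue 18:00 at or after Full Tracking ends Tue 15:00 → clear.
Woodwind Mixing: starts Wed 11:30 at or after Full Tracking ends Tue 15:00 → clear.
Full Overdub: starts Wed 15:00 at or after Full Tracking ends Tue 15:00 → clear.
Chamber Warm-up: starts Thu 07:00 at or after Full Tracking ends Tue 15:00 → clear.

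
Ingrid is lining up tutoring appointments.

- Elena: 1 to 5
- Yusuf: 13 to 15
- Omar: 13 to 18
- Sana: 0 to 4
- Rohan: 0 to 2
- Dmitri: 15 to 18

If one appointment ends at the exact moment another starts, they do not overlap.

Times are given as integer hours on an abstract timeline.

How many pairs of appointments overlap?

5

Sorted by start: Rohan, Sana, Elena, Yusuf, Omar, Dmitri.
Sana starts before Rohan ends → Rohan and Sana overlap.
Elena starts before Rohan ends → Rohan and Elena overlap.
Yusuf starts after Rohan ends; Rohan is clear from here.
Elena starts before Sana ends → Sana and Elena overlap.
Yusuf starts after Sana ends; Sana is clear from here.
Yusuf starts after Elena ends; Elena is clear from here.
Omar starts before Yusuf ends → Yusuf and Omar overlap.
Dmitri starts exactly when Yusuf ends (back-to-back, no overlap).
Dmitri starts before Omar ends → Omar and Dmitri overlap.
Overlapping pairs: Dmitri & Omar, Elena & Rohan, Elena & Sana, Omar & Yusuf, Rohan & Sana — 5 in total.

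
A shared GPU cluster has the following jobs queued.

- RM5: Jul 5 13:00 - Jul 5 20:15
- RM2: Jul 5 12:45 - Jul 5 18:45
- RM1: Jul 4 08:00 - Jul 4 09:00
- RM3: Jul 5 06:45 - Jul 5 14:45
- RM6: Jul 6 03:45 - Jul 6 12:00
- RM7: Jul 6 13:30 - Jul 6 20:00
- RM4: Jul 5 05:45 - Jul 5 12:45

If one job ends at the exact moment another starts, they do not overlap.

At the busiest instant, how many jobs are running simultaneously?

3

Sort all start/end points and keep a running count:
Jul 4 08:00 start RM1 → 1
Jul 4 09:00 end RM1 → 0
Jul 5 05:45 start RM4 → 1
Jul 5 06:45 start RM3 → 2
Jul 5 12:45 end RM4 → 1
Jul 5 12:45 start RM2 → 2
Jul 5 13:00 start RM5 → 3
Jul 5 14:45 end RM3 → 2
Jul 5 18:45 end RM2 → 1
Jul 5 20:15 end RM5 → 0
Jul 6 03:45 start RM6 → 1
Jul 6 12:00 end RM6 → 0
Jul 6 13:30 start RM7 → 1
Jul 6 20:00 end RM7 → 0
Peak is 3, at Jul 5 13:00 (RM2, RM3, RM5).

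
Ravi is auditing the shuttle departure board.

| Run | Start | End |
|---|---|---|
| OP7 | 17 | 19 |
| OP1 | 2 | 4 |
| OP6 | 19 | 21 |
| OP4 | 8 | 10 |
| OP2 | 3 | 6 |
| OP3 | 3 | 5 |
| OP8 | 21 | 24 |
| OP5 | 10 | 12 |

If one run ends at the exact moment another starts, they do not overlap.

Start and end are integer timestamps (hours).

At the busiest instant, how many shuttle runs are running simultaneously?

Walk through starts and ends in time order (an end at T is processed before a start at T):
2 start OP1 → 1
3 start OP2 → 2
3 start OP3 → 3
4 end OP1 → 2
5 end OP3 → 1
6 end OP2 → 0
8 start OP4 → 1
10 end OP4 → 0
10 start OP5 → 1
12 end OP5 → 0
17 start OP7 → 1
19 end OP7 → 0
19 start OP6 → 1
21 end OP6 → 0
21 start OP8 → 1
24 end OP8 → 0
Peak is 3, at 3 (OP1, OP2, OP3).

3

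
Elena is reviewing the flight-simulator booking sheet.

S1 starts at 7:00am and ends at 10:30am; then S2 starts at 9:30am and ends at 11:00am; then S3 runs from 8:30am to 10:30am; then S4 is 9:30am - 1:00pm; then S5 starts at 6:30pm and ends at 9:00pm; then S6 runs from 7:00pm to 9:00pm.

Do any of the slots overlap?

Two intervals overlap when each starts before the other ends.
Sorted by start: S1, S3, S2, S4, S5, S6.
S3 starts before S1 ends → S1 and S3 overlap.
That's a conflict, so the schedule is not conflict-free.

Yes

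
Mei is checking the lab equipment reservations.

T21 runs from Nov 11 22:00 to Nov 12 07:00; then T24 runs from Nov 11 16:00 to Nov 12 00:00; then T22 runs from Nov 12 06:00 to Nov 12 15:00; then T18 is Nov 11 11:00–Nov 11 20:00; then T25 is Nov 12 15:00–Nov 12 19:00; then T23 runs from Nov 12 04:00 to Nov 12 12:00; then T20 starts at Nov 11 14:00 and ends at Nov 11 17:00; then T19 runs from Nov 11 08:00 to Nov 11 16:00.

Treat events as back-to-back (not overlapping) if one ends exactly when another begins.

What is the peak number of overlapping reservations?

Sort all start/end points and keep a running count:
Nov 11 08:00 start T19 → 1
Nov 11 11:00 start T18 → 2
Nov 11 14:00 start T20 → 3
Nov 11 16:00 end T19 → 2
Nov 11 16:00 start T24 → 3
Nov 11 17:00 end T20 → 2
Nov 11 20:00 end T18 → 1
Nov 11 22:00 start T21 → 2
Nov 12 00:00 end T24 → 1
Nov 12 04:00 start T23 → 2
Nov 12 06:00 start T22 → 3
Nov 12 07:00 end T21 → 2
Nov 12 12:00 end T23 → 1
Nov 12 15:00 end T22 → 0
Nov 12 15:00 start T25 → 1
Nov 12 19:00 end T25 → 0
Peak is 3, at Nov 11 14:00 (T18, T19, T20).

3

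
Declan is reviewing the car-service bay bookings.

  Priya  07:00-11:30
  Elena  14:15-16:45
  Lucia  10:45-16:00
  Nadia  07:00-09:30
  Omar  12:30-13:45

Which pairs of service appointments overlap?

Elena & Lucia, Lucia & Omar, Lucia & Priya, Nadia & Priya

Sorted by start: Nadia, Priya, Lucia, Omar, Elena.
Priya starts before Nadia ends → Nadia and Priya overlap.
Lucia starts after Nadia ends, so nothing later overlaps Nadia either.
Lucia starts before Priya ends → Priya and Lucia overlap.
Omar starts after Priya ends, so nothing later overlaps Priya either.
Omar starts before Lucia ends → Lucia and Omar overlap.
Elena starts before Lucia ends → Lucia and Elena overlap.
Elena starts after Omar ends.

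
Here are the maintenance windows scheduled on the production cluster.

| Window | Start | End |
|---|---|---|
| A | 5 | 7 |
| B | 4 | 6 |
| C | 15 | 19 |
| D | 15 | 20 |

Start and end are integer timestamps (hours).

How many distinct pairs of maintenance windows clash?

2

Check each pair: they overlap iff neither finishes before the other starts.
Sorted by start: B, A, C, D.
A starts before B ends → B and A overlap.
C starts after B ends; B is clear from here.
C starts after A ends; A is clear from here.
D starts before C ends → C and D overlap.
Overlapping pairs: A & B, C & D — 2 in total.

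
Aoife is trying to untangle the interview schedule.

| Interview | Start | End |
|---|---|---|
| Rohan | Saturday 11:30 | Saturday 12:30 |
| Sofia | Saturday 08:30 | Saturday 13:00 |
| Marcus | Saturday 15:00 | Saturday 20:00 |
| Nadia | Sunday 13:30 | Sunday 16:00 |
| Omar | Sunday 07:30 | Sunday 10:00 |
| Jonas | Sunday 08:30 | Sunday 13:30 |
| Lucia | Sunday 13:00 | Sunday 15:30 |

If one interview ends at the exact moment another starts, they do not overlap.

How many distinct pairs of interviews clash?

4

Check each pair: they overlap iff neither finishes before the other starts.
Sorted by start: Sofia, Rohan, Marcus, Omar, Jonas, Lucia, Nadia.
Rohan starts before Sofia ends → Sofia and Rohan overlap.
Marcus starts after Sofia ends, so nothing later overlaps Sofia either.
Marcus starts after Rohan ends, so nothing later overlaps Rohan either.
Omar starts after Marcus ends, so nothing later overlaps Marcus either.
Jonas starts before Omar ends → Omar and Jonas overlap.
Lucia starts after Omar ends, so nothing later overlaps Omar either.
Lucia starts before Jonas ends → Jonas and Lucia overlap.
Nadia starts exactly when Jonas ends (back-to-back, no overlap).
Nadia starts before Lucia ends → Lucia and Nadia overlap.
Overlapping pairs: Jonas & Lucia, Jonas & Omar, Lucia & Nadia, Rohan & Sofia — 4 in total.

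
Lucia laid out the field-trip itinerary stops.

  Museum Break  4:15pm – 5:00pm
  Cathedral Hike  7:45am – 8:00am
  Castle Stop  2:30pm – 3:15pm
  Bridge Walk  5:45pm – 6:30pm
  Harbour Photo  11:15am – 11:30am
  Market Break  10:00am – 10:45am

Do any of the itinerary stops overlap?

No

Sorted by start: Cathedral Hike, Market Break, Harbour Photo, Castle Stop, Museum Break, Bridge Walk.
Market Break starts after Cathedral Hike ends — done with Cathedral Hike.
Harbour Photo starts after Market Break ends — done with Market Break.
Castle Stop starts after Harbour Photo ends — done with Harbour Photo.
Museum Break starts after Castle Stop ends — done with Castle Stop.
Bridge Walk starts after Museum Break ends.
Every pair is clear; the schedule has no overlaps.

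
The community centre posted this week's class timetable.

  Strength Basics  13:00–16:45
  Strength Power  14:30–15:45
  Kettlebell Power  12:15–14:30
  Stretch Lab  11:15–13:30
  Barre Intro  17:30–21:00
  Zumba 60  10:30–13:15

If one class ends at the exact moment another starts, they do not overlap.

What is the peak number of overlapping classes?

Sort all start/end points and keep a running count:
10:30 start Zumba 60 → 1
11:15 start Stretch Lab → 2
12:15 start Kettlebell Power → 3
13:00 start Strength Basics → 4
13:15 end Zumba 60 → 3
13:30 end Stretch Lab → 2
14:30 end Kettlebell Power → 1
14:30 start Strength Power → 2
15:45 end Strength Power → 1
16:45 end Strength Basics → 0
17:30 start Barre Intro → 1
21:00 end Barre Intro → 0
Peak is 4, at 13:00 (Kettlebell Power, Strength Basics, Stretch Lab, Zumba 60).

4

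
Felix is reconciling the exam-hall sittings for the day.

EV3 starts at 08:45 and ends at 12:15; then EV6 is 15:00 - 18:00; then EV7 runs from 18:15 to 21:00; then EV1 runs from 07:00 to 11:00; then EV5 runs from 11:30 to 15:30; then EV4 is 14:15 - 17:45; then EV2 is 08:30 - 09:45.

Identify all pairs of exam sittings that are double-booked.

Check each pair: they overlap iff neither finishes before the other starts.
Sorted by start: EV1, EV2, EV3, EV5, EV4, EV6, EV7.
EV2 starts before EV1 ends → EV1 and EV2 overlap.
EV3 starts before EV1 ends → EV1 and EV3 overlap.
EV5 starts after EV1 ends — done with EV1.
EV3 starts before EV2 ends → EV2 and EV3 overlap.
EV5 starts after EV2 ends — done with EV2.
EV5 starts before EV3 ends → EV3 and EV5 overlap.
EV4 starts after EV3 ends — done with EV3.
EV4 starts before EV5 ends → EV5 and EV4 overlap.
EV6 starts before EV5 ends → EV5 and EV6 overlap.
EV7 starts after EV5 ends.
EV6 starts before EV4 ends → EV4 and EV6 overlap.
EV7 starts after EV4 ends.
EV7 starts after EV6 ends.

EV1 & EV2, EV1 & EV3, EV2 & EV3, EV3 & EV5, EV4 & EV5, EV4 & EV6, EV5 & EV6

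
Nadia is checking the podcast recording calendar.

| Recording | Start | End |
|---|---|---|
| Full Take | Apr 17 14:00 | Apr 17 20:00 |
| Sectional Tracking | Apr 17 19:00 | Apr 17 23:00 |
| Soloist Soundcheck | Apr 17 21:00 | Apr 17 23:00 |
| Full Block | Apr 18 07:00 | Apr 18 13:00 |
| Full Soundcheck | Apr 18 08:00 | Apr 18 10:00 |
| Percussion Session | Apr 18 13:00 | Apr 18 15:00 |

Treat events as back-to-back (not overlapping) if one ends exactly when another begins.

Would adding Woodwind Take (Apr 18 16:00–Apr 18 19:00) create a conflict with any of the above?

Full Take: ends Apr 17 20:00 at or before Woodwind Take starts Apr 18 16:00 → clear.
Sectional Tracking: ends Apr 17 23:00 at or before Woodwind Take starts Apr 18 16:00 → clear.
Soloist Soundcheck: ends Apr 17 23:00 at or before Woodwind Take starts Apr 18 16:00 → clear.
Full Block: ends Apr 18 13:00 at or before Woodwind Take starts Apr 18 16:00 → clear.
Full Soundcheck: ends Apr 18 10:00 at or before Woodwind Take starts Apr 18 16:00 → clear.
Percussion Session: ends Apr 18 15:00 at or before Woodwind Take starts Apr 18 16:00 → clear.

No — it doesn't clash with anything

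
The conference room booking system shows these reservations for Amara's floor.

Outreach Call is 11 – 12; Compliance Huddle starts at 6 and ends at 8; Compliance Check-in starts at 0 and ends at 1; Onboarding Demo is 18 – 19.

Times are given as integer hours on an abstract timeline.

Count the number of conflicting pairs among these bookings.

Two intervals overlap when each starts before the other ends.
Sorted by start: Compliance Check-in, Compliance Huddle, Outreach Call, Onboarding Demo.
Compliance Huddle starts after Compliance Check-in ends, so nothing later overlaps Compliance Check-in either.
Outreach Call starts after Compliance Huddle ends, so nothing later overlaps Compliance Huddle either.
Onboarding Demo starts after Outreach Call ends.
No pair overlaps.

0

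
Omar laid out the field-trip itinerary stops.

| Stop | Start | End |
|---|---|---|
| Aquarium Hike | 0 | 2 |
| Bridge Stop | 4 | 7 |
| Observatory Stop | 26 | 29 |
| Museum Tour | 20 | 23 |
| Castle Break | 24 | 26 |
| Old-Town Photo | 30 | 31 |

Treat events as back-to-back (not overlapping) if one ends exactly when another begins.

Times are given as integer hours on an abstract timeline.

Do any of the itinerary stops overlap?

No

Sorted by start: Aquarium Hike, Bridge Stop, Museum Tour, Castle Break, Observatory Stop, Old-Town Photo.
Bridge Stop starts after Aquarium Hike ends, so nothing later overlaps Aquarium Hike either.
Museum Tour starts after Bridge Stop ends, so nothing later overlaps Bridge Stop either.
Castle Break starts after Museum Tour ends, so nothing later overlaps Museum Tour either.
Observatory Stop starts exactly when Castle Break ends (back-to-back, no overlap), so nothing later overlaps Castle Break either.
Old-Town Photo starts after Observatory Stop ends.
Every pair is clear; the schedule has no overlaps.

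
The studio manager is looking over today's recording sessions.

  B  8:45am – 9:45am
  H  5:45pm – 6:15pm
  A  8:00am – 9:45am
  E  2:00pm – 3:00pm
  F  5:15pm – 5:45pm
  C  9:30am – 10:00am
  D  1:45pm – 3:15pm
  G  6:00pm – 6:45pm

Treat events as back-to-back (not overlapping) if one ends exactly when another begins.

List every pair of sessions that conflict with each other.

Sorted by start: A, B, C, D, E, F, H, G.
B starts before A ends → A and B overlap.
C starts before A ends → A and C overlap.
D starts after A ends, so nothing later overlaps A either.
C starts before B ends → B and C overlap.
D starts after B ends, so nothing later overlaps B either.
D starts after C ends, so nothing later overlaps C either.
E starts before D ends → D and E overlap.
F starts after D ends, so nothing later overlaps D either.
F starts after E ends, so nothing later overlaps E either.
H starts exactly when F ends (back-to-back, no overlap), so nothing later overlaps F either.
G starts before H ends → H and G overlap.

A & B, A & C, B & C, D & E, G & H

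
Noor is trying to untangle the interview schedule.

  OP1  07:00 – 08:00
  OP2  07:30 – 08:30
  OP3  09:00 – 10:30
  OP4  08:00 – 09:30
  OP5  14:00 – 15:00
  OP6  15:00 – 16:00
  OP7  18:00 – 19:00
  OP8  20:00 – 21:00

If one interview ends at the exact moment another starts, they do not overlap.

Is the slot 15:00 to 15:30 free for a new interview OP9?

OP1: ends 08:00 at or before OP9 starts 15:00 → clear.
OP2: ends 08:30 at or before OP9 starts 15:00 → clear.
OP4: ends 09:30 at or before OP9 starts 15:00 → clear.
OP3: ends 10:30 at or before OP9 starts 15:00 → clear.
OP5: ends 15:00 at or before OP9 starts 15:00 → clear.
OP6: starts 15:00 before OP9 ends 15:30, and ends 16:00 after OP9 starts 15:00 → overlap.
OP7: starts 18:00 at or after OP9 ends 15:30 → clear.
OP8: starts 20:00 at or after OP9 ends 15:30 → clear.
OP9 overlaps OP6.

No — it overlaps OP6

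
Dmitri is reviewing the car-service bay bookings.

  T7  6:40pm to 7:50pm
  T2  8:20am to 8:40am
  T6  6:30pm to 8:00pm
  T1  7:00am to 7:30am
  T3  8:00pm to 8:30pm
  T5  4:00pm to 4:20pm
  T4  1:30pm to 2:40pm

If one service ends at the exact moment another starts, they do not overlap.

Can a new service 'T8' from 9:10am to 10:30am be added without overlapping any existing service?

Yes — the slot is free

T1: ends 7:30am at or before T8 starts 9:10am → clear.
T2: ends 8:40am at or before T8 starts 9:10am → clear.
T4: starts 1:30pm at or after T8 ends 10:30am → clear.
T5: starts 4:00pm at or after T8 ends 10:30am → clear.
T6: starts 6:30pm at or after T8 ends 10:30am → clear.
T7: starts 6:40pm at or after T8 ends 10:30am → clear.
T3: starts 8:00pm at or after T8 ends 10:30am → clear.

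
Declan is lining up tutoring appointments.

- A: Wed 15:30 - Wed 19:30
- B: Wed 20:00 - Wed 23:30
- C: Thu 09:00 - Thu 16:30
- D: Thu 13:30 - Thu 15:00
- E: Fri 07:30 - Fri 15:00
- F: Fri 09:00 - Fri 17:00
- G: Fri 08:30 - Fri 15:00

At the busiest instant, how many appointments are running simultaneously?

Sort all start/end points and keep a running count:
Wed 15:30 start A → 1
Wed 19:30 end A → 0
Wed 20:00 start B → 1
Wed 23:30 end B → 0
Thu 09:00 start C → 1
Thu 13:30 start D → 2
Thu 15:00 end D → 1
Thu 16:30 end C → 0
Fri 07:30 start E → 1
Fri 08:30 start G → 2
Fri 09:00 start F → 3
Fri 15:00 end E → 2
Fri 15:00 end G → 1
Fri 17:00 end F → 0
Peak is 3, at Fri 09:00 (E, F, G).

3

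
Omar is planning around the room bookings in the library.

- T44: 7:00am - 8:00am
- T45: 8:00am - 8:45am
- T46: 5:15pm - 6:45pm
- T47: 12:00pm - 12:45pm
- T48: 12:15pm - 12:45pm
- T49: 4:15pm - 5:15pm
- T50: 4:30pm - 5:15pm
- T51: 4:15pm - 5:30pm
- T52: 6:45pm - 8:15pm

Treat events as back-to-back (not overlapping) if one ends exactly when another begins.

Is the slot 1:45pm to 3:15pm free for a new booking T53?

T44: ends 8:00am at or before T53 starts 1:45pm → clear.
T45: ends 8:45am at or before T53 starts 1:45pm → clear.
T47: ends 12:45pm at or before T53 starts 1:45pm → clear.
T48: ends 12:45pm at or before T53 starts 1:45pm → clear.
T49: starts 4:15pm at or after T53 ends 3:15pm → clear.
T51: starts 4:15pm at or after T53 ends 3:15pm → clear.
T50: starts 4:30pm at or after T53 ends 3:15pm → clear.
T46: starts 5:15pm at or after T53 ends 3:15pm → clear.
T52: starts 6:45pm at or after T53 ends 3:15pm → clear.

Yes — the slot is free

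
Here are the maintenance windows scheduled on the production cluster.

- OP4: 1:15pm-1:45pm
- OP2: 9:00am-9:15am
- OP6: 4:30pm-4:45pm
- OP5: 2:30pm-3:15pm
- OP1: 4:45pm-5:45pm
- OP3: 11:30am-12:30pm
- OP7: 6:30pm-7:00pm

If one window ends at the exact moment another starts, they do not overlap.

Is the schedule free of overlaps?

Yes

Sorted by start: OP2, OP3, OP4, OP5, OP6, OP1, OP7.
OP3 starts after OP2 ends; OP2 is clear from here.
OP4 starts after OP3 ends; OP3 is clear from here.
OP5 starts after OP4 ends; OP4 is clear from here.
OP6 starts after OP5 ends; OP5 is clear from here.
OP1 starts exactly when OP6 ends (back-to-back, no overlap); OP6 is clear from here.
OP7 starts after OP1 ends.
Every pair is clear; the schedule has no overlaps.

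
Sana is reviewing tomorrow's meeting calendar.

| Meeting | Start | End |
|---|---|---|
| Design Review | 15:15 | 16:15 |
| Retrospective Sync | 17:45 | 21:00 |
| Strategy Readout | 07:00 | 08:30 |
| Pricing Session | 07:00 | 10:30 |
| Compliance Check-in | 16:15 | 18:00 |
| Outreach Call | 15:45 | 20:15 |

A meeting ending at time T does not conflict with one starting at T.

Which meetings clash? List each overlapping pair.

Compliance Check-in & Outreach Call, Compliance Check-in & Retrospective Sync, Design Review & Outreach Call, Outreach Call & Retrospective Sync, Pricing Session & Strategy Readout

Two intervals overlap when each starts before the other ends.
Sorted by start: Strategy Readout, Pricing Session, Design Review, Outreach Call, Compliance Check-in, Retrospective Sync.
Pricing Session starts before Strategy Readout ends → Strategy Readout and Pricing Session overlap.
Design Review starts after Strategy Readout ends, so nothing later overlaps Strategy Readout either.
Design Review starts after Pricing Session ends, so nothing later overlaps Pricing Session either.
Outreach Call starts before Design Review ends → Design Review and Outreach Call overlap.
Compliance Check-in starts exactly when Design Review ends (back-to-back, no overlap), so nothing later overlaps Design Review either.
Compliance Check-in starts before Outreach Call ends → Outreach Call and Compliance Check-in overlap.
Retrospective Sync starts before Outreach Call ends → Outreach Call and Retrospective Sync overlap.
Retrospective Sync starts before Compliance Check-in ends → Compliance Check-in and Retrospective Sync overlap.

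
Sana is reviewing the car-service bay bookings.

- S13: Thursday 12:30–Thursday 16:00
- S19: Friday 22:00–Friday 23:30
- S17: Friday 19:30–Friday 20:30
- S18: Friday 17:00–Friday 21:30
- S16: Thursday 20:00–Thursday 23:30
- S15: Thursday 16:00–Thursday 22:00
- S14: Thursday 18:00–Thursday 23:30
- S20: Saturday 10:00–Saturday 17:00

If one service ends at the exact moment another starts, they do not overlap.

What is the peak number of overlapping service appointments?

Sweep the timeline, counting +1 at each start and −1 at each end (ends before starts at a tie):
Thursday 12:30 start S13 → 1
Thursday 16:00 end S13 → 0
Thursday 16:00 start S15 → 1
Thursday 18:00 start S14 → 2
Thursday 20:00 start S16 → 3
Thursday 22:00 end S15 → 2
Thursday 23:30 end S14 → 1
Thursday 23:30 end S16 → 0
Friday 17:00 start S18 → 1
Friday 19:30 start S17 → 2
Friday 20:30 end S17 → 1
Friday 21:30 end S18 → 0
Friday 22:00 start S19 → 1
Friday 23:30 end S19 → 0
Saturday 10:00 start S20 → 1
Saturday 17:00 end S20 → 0
Peak is 3, at Thursday 20:00 (S14, S15, S16).

3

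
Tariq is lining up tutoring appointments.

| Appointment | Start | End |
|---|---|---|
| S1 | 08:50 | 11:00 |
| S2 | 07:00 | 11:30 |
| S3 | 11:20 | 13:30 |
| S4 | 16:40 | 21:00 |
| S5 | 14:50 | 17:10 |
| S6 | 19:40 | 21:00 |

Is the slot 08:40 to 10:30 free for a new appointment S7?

S2: starts 07:00 before S7 ends 10:30, and ends 11:30 after S7 starts 08:40 → overlap.
S1: starts 08:50 before S7 ends 10:30, and ends 11:00 after S7 starts 08:40 → overlap.
S3: starts 11:20 at or after S7 ends 10:30 → clear.
S5: starts 14:50 at or after S7 ends 10:30 → clear.
S4: starts 16:40 at or after S7 ends 10:30 → clear.
S6: starts 19:40 at or after S7 ends 10:30 → clear.
S7 overlaps S1, S2.

No — it overlaps S1, S2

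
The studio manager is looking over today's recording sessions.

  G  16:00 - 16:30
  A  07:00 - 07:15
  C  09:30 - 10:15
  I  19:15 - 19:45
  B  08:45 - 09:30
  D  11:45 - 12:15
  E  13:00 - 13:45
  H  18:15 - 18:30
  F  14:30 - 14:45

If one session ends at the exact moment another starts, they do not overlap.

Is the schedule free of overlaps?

Yes

Check each pair: they overlap iff neither finishes before the other starts.
Sorted by start: A, B, C, D, E, F, G, H, I.
B starts after A ends, so A has no further overlaps.
C starts exactly when B ends (back-to-back, no overlap), so B has no further overlaps.
D starts after C ends, so C has no further overlaps.
E starts after D ends, so D has no further overlaps.
F starts after E ends, so E has no further overlaps.
G starts after F ends, so F has no further overlaps.
H starts after G ends, so G has no further overlaps.
I starts after H ends.
Every pair is clear; the schedule has no overlaps.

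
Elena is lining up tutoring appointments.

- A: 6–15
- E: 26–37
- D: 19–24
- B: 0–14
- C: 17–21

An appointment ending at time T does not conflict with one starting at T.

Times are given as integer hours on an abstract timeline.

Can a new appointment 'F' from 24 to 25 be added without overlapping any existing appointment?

B: ends 14 at or before F starts 24 → clear.
A: ends 15 at or before F starts 24 → clear.
C: ends 21 at or before F starts 24 → clear.
D: ends 24 at or before F starts 24 → clear.
E: starts 26 at or after F ends 25 → clear.

Yes — the slot is free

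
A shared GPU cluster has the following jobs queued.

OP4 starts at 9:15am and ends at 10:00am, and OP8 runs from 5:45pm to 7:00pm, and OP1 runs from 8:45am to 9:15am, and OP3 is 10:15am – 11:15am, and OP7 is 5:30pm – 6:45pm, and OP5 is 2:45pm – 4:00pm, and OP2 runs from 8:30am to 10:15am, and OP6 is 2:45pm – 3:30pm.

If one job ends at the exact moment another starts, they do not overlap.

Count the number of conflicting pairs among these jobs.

Check each pair: they overlap iff neither finishes before the other starts.
Sorted by start: OP2, OP1, OP4, OP3, OP5, OP6, OP7, OP8.
OP1 starts before OP2 ends → OP2 and OP1 overlap.
OP4 starts before OP2 ends → OP2 and OP4 overlap.
OP3 starts exactly when OP2 ends (back-to-back, no overlap), so nothing later overlaps OP2 either.
OP4 starts exactly when OP1 ends (back-to-back, no overlap), so nothing later overlaps OP1 either.
OP3 starts after OP4 ends, so nothing later overlaps OP4 either.
OP5 starts after OP3 ends, so nothing later overlaps OP3 either.
OP6 starts before OP5 ends → OP5 and OP6 overlap.
OP7 starts after OP5 ends, so nothing later overlaps OP5 either.
OP7 starts after OP6 ends, so nothing later overlaps OP6 either.
OP8 starts before OP7 ends → OP7 and OP8 overlap.
Overlapping pairs: OP1 & OP2, OP2 & OP4, OP5 & OP6, OP7 & OP8 — 4 in total.

4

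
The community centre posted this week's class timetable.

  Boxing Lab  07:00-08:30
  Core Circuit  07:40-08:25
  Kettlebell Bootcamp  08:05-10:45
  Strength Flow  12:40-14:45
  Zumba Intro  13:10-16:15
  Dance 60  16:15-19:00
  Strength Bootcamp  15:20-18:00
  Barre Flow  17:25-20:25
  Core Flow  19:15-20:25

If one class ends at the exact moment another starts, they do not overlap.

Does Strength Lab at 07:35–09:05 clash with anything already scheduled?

Boxing Lab: starts 07:00 before Strength Lab ends 09:05, and ends 08:30 after Strength Lab starts 07:35 → overlap.
Core Circuit: starts 07:40 before Strength Lab ends 09:05, and ends 08:25 after Strength Lab starts 07:35 → overlap.
Kettlebell Bootcamp: starts 08:05 before Strength Lab ends 09:05, and ends 10:45 after Strength Lab starts 07:35 → overlap.
Strength Flow: starts 12:40 at or after Strength Lab ends 09:05 → clear.
Zumba Intro: starts 13:10 at or after Strength Lab ends 09:05 → clear.
Strength Bootcamp: starts 15:20 at or after Strength Lab ends 09:05 → clear.
Dance 60: starts 16:15 at or after Strength Lab ends 09:05 → clear.
Barre Flow: starts 17:25 at or after Strength Lab ends 09:05 → clear.
Core Flow: starts 19:15 at or after Strength Lab ends 09:05 → clear.
Strength Lab overlaps Boxing Lab, Core Circuit, Kettlebell Bootcamp.

Yes — it overlaps Boxing Lab, Core Circuit, Kettlebell Bootcamp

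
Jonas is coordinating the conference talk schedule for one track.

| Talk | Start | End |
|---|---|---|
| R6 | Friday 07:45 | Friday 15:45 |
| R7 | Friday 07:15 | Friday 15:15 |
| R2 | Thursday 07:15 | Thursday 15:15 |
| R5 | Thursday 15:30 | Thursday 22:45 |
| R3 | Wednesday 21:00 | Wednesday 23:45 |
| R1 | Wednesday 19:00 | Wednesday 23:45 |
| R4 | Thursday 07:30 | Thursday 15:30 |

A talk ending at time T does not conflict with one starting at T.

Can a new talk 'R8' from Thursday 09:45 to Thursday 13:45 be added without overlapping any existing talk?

No — it overlaps R2, R4

R1: ends Wednesday 23:45 at or before R8 starts Thursday 09:45 → clear.
R3: ends Wednesday 23:45 at or before R8 starts Thursday 09:45 → clear.
R2: starts Thursday 07:15 before R8 ends Thursday 13:45, and ends Thursday 15:15 after R8 starts Thursday 09:45 → overlap.
R4: starts Thursday 07:30 before R8 ends Thursday 13:45, and ends Thursday 15:30 after R8 starts Thursday 09:45 → overlap.
R5: starts Thursday 15:30 at or after R8 ends Thursday 13:45 → clear.
R7: starts Friday 07:15 at or after R8 ends Thursday 13:45 → clear.
R6: starts Friday 07:45 at or after R8 ends Thursday 13:45 → clear.
R8 overlaps R2, R4.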